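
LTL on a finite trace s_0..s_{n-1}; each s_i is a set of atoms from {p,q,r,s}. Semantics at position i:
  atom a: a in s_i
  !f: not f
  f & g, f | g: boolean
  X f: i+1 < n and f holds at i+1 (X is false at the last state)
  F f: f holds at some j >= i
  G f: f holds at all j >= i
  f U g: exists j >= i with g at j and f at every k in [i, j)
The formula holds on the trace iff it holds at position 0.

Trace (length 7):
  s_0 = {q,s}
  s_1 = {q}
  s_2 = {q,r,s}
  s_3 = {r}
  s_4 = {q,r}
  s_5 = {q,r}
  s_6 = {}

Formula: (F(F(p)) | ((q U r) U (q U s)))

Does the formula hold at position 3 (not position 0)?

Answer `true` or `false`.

s_0={q,s}: (F(F(p)) | ((q U r) U (q U s)))=True F(F(p))=False F(p)=False p=False ((q U r) U (q U s))=True (q U r)=True q=True r=False (q U s)=True s=True
s_1={q}: (F(F(p)) | ((q U r) U (q U s)))=True F(F(p))=False F(p)=False p=False ((q U r) U (q U s))=True (q U r)=True q=True r=False (q U s)=True s=False
s_2={q,r,s}: (F(F(p)) | ((q U r) U (q U s)))=True F(F(p))=False F(p)=False p=False ((q U r) U (q U s))=True (q U r)=True q=True r=True (q U s)=True s=True
s_3={r}: (F(F(p)) | ((q U r) U (q U s)))=False F(F(p))=False F(p)=False p=False ((q U r) U (q U s))=False (q U r)=True q=False r=True (q U s)=False s=False
s_4={q,r}: (F(F(p)) | ((q U r) U (q U s)))=False F(F(p))=False F(p)=False p=False ((q U r) U (q U s))=False (q U r)=True q=True r=True (q U s)=False s=False
s_5={q,r}: (F(F(p)) | ((q U r) U (q U s)))=False F(F(p))=False F(p)=False p=False ((q U r) U (q U s))=False (q U r)=True q=True r=True (q U s)=False s=False
s_6={}: (F(F(p)) | ((q U r) U (q U s)))=False F(F(p))=False F(p)=False p=False ((q U r) U (q U s))=False (q U r)=False q=False r=False (q U s)=False s=False
Evaluating at position 3: result = False

Answer: false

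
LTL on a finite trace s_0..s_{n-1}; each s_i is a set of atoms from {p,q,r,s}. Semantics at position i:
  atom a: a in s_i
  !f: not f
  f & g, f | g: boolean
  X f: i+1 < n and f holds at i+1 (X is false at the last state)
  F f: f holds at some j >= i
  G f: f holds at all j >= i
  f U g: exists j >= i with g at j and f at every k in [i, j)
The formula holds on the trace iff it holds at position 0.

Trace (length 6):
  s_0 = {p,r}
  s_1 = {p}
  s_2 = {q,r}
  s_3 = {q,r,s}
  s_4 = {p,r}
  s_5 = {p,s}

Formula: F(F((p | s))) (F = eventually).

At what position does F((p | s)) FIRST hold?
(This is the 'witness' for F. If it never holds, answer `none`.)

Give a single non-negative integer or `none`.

Answer: 0

Derivation:
s_0={p,r}: F((p | s))=True (p | s)=True p=True s=False
s_1={p}: F((p | s))=True (p | s)=True p=True s=False
s_2={q,r}: F((p | s))=True (p | s)=False p=False s=False
s_3={q,r,s}: F((p | s))=True (p | s)=True p=False s=True
s_4={p,r}: F((p | s))=True (p | s)=True p=True s=False
s_5={p,s}: F((p | s))=True (p | s)=True p=True s=True
F(F((p | s))) holds; first witness at position 0.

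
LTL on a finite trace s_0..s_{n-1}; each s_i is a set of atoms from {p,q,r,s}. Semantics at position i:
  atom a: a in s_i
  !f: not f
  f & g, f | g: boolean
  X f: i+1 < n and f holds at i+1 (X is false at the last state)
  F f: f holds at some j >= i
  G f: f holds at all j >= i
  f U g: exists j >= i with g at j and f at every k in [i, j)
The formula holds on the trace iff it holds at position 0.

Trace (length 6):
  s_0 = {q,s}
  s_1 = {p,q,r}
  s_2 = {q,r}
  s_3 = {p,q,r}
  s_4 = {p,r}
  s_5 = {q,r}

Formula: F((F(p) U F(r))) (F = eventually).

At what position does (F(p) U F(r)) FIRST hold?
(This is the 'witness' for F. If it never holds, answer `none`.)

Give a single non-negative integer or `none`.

s_0={q,s}: (F(p) U F(r))=True F(p)=True p=False F(r)=True r=False
s_1={p,q,r}: (F(p) U F(r))=True F(p)=True p=True F(r)=True r=True
s_2={q,r}: (F(p) U F(r))=True F(p)=True p=False F(r)=True r=True
s_3={p,q,r}: (F(p) U F(r))=True F(p)=True p=True F(r)=True r=True
s_4={p,r}: (F(p) U F(r))=True F(p)=True p=True F(r)=True r=True
s_5={q,r}: (F(p) U F(r))=True F(p)=False p=False F(r)=True r=True
F((F(p) U F(r))) holds; first witness at position 0.

Answer: 0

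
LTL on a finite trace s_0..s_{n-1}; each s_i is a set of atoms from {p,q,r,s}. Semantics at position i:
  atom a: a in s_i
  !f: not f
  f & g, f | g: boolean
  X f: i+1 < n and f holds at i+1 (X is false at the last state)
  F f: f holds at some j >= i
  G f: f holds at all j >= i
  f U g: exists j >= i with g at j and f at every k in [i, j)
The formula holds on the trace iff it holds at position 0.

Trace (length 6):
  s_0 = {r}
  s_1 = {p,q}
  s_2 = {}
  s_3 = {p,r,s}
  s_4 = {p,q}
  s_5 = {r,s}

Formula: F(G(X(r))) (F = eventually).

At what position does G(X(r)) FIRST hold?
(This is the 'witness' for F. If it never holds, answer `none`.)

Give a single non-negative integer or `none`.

Answer: none

Derivation:
s_0={r}: G(X(r))=False X(r)=False r=True
s_1={p,q}: G(X(r))=False X(r)=False r=False
s_2={}: G(X(r))=False X(r)=True r=False
s_3={p,r,s}: G(X(r))=False X(r)=False r=True
s_4={p,q}: G(X(r))=False X(r)=True r=False
s_5={r,s}: G(X(r))=False X(r)=False r=True
F(G(X(r))) does not hold (no witness exists).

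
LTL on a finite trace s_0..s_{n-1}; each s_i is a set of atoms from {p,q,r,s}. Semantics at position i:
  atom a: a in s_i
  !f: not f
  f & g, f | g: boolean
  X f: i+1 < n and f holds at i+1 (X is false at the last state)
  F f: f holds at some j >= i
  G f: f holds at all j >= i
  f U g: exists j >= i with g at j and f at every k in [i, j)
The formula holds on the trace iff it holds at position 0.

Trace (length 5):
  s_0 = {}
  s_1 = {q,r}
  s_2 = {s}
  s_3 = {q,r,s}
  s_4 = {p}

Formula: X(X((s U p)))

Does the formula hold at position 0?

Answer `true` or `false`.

s_0={}: X(X((s U p)))=True X((s U p))=False (s U p)=False s=False p=False
s_1={q,r}: X(X((s U p)))=True X((s U p))=True (s U p)=False s=False p=False
s_2={s}: X(X((s U p)))=True X((s U p))=True (s U p)=True s=True p=False
s_3={q,r,s}: X(X((s U p)))=False X((s U p))=True (s U p)=True s=True p=False
s_4={p}: X(X((s U p)))=False X((s U p))=False (s U p)=True s=False p=True

Answer: true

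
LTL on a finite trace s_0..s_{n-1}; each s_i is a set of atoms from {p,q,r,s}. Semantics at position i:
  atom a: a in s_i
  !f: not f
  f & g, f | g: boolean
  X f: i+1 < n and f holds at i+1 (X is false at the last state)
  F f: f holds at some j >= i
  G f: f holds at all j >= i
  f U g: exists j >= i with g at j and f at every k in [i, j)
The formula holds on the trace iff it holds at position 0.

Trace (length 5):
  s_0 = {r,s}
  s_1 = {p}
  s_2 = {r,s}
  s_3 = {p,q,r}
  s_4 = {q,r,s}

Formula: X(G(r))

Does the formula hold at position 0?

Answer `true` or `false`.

Answer: false

Derivation:
s_0={r,s}: X(G(r))=False G(r)=False r=True
s_1={p}: X(G(r))=True G(r)=False r=False
s_2={r,s}: X(G(r))=True G(r)=True r=True
s_3={p,q,r}: X(G(r))=True G(r)=True r=True
s_4={q,r,s}: X(G(r))=False G(r)=True r=True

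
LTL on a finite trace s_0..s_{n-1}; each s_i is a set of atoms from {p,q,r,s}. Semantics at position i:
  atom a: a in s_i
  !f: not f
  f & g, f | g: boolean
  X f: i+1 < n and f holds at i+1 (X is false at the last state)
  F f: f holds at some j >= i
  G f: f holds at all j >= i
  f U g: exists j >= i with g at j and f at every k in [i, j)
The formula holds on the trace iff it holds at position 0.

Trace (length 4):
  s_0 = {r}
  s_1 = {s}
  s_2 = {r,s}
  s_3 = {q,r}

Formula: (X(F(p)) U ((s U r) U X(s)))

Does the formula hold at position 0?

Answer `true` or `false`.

s_0={r}: (X(F(p)) U ((s U r) U X(s)))=True X(F(p))=False F(p)=False p=False ((s U r) U X(s))=True (s U r)=True s=False r=True X(s)=True
s_1={s}: (X(F(p)) U ((s U r) U X(s)))=True X(F(p))=False F(p)=False p=False ((s U r) U X(s))=True (s U r)=True s=True r=False X(s)=True
s_2={r,s}: (X(F(p)) U ((s U r) U X(s)))=False X(F(p))=False F(p)=False p=False ((s U r) U X(s))=False (s U r)=True s=True r=True X(s)=False
s_3={q,r}: (X(F(p)) U ((s U r) U X(s)))=False X(F(p))=False F(p)=False p=False ((s U r) U X(s))=False (s U r)=True s=False r=True X(s)=False

Answer: true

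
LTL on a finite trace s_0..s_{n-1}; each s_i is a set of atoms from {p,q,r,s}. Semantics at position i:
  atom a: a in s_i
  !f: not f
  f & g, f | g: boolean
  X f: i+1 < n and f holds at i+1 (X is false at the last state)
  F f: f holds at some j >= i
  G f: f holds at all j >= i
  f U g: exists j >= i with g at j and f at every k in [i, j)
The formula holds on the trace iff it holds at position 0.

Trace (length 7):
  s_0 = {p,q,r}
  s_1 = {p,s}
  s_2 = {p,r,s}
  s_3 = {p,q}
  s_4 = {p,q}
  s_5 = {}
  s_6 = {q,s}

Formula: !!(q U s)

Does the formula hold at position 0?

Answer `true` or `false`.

s_0={p,q,r}: !!(q U s)=True !(q U s)=False (q U s)=True q=True s=False
s_1={p,s}: !!(q U s)=True !(q U s)=False (q U s)=True q=False s=True
s_2={p,r,s}: !!(q U s)=True !(q U s)=False (q U s)=True q=False s=True
s_3={p,q}: !!(q U s)=False !(q U s)=True (q U s)=False q=True s=False
s_4={p,q}: !!(q U s)=False !(q U s)=True (q U s)=False q=True s=False
s_5={}: !!(q U s)=False !(q U s)=True (q U s)=False q=False s=False
s_6={q,s}: !!(q U s)=True !(q U s)=False (q U s)=True q=True s=True

Answer: true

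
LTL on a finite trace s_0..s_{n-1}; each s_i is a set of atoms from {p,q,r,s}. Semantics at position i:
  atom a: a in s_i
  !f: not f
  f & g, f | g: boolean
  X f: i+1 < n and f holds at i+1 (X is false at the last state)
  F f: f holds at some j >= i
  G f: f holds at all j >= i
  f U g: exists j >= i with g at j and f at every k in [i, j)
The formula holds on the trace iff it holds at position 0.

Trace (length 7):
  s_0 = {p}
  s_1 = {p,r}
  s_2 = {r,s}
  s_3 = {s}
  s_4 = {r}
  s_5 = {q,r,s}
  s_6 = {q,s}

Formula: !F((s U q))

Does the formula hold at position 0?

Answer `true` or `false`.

Answer: false

Derivation:
s_0={p}: !F((s U q))=False F((s U q))=True (s U q)=False s=False q=False
s_1={p,r}: !F((s U q))=False F((s U q))=True (s U q)=False s=False q=False
s_2={r,s}: !F((s U q))=False F((s U q))=True (s U q)=False s=True q=False
s_3={s}: !F((s U q))=False F((s U q))=True (s U q)=False s=True q=False
s_4={r}: !F((s U q))=False F((s U q))=True (s U q)=False s=False q=False
s_5={q,r,s}: !F((s U q))=False F((s U q))=True (s U q)=True s=True q=True
s_6={q,s}: !F((s U q))=False F((s U q))=True (s U q)=True s=True q=True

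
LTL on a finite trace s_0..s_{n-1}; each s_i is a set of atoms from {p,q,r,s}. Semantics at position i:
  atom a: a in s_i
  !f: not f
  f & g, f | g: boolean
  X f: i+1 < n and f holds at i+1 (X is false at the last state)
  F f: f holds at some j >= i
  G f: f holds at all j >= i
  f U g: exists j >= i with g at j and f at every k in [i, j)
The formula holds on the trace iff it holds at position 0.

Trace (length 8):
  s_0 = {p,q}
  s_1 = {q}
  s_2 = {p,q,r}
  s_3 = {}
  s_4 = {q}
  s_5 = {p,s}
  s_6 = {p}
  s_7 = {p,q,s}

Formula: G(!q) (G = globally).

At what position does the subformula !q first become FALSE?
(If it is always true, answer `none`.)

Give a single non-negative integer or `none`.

s_0={p,q}: !q=False q=True
s_1={q}: !q=False q=True
s_2={p,q,r}: !q=False q=True
s_3={}: !q=True q=False
s_4={q}: !q=False q=True
s_5={p,s}: !q=True q=False
s_6={p}: !q=True q=False
s_7={p,q,s}: !q=False q=True
G(!q) holds globally = False
First violation at position 0.

Answer: 0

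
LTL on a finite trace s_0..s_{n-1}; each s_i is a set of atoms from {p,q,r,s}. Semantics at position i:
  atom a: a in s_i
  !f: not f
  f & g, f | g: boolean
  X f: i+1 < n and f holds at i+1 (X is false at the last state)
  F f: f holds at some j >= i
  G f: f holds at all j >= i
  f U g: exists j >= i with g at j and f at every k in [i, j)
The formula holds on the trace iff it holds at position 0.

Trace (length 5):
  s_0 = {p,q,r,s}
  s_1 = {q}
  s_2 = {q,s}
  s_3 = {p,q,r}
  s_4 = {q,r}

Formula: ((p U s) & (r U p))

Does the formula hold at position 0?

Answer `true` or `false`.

Answer: true

Derivation:
s_0={p,q,r,s}: ((p U s) & (r U p))=True (p U s)=True p=True s=True (r U p)=True r=True
s_1={q}: ((p U s) & (r U p))=False (p U s)=False p=False s=False (r U p)=False r=False
s_2={q,s}: ((p U s) & (r U p))=False (p U s)=True p=False s=True (r U p)=False r=False
s_3={p,q,r}: ((p U s) & (r U p))=False (p U s)=False p=True s=False (r U p)=True r=True
s_4={q,r}: ((p U s) & (r U p))=False (p U s)=False p=False s=False (r U p)=False r=True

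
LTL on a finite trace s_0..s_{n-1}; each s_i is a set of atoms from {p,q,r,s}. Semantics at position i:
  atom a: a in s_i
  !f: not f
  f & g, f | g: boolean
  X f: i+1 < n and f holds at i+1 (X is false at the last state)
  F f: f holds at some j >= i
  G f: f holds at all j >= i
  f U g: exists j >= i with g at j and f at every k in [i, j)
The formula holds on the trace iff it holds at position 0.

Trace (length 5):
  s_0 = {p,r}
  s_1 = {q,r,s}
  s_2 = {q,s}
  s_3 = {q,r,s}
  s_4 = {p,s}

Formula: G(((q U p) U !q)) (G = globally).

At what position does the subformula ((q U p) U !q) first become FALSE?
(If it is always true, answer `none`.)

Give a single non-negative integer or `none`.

Answer: none

Derivation:
s_0={p,r}: ((q U p) U !q)=True (q U p)=True q=False p=True !q=True
s_1={q,r,s}: ((q U p) U !q)=True (q U p)=True q=True p=False !q=False
s_2={q,s}: ((q U p) U !q)=True (q U p)=True q=True p=False !q=False
s_3={q,r,s}: ((q U p) U !q)=True (q U p)=True q=True p=False !q=False
s_4={p,s}: ((q U p) U !q)=True (q U p)=True q=False p=True !q=True
G(((q U p) U !q)) holds globally = True
No violation — formula holds at every position.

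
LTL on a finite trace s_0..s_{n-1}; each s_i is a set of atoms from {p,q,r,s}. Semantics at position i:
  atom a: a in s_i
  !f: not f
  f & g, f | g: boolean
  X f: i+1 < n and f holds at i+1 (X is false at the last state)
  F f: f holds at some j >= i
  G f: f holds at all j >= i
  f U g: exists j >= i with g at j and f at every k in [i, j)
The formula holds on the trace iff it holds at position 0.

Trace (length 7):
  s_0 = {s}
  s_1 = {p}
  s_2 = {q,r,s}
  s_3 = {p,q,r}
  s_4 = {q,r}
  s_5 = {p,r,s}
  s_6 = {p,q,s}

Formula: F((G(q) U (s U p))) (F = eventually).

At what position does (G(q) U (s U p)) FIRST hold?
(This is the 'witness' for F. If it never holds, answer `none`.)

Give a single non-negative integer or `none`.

Answer: 0

Derivation:
s_0={s}: (G(q) U (s U p))=True G(q)=False q=False (s U p)=True s=True p=False
s_1={p}: (G(q) U (s U p))=True G(q)=False q=False (s U p)=True s=False p=True
s_2={q,r,s}: (G(q) U (s U p))=True G(q)=False q=True (s U p)=True s=True p=False
s_3={p,q,r}: (G(q) U (s U p))=True G(q)=False q=True (s U p)=True s=False p=True
s_4={q,r}: (G(q) U (s U p))=False G(q)=False q=True (s U p)=False s=False p=False
s_5={p,r,s}: (G(q) U (s U p))=True G(q)=False q=False (s U p)=True s=True p=True
s_6={p,q,s}: (G(q) U (s U p))=True G(q)=True q=True (s U p)=True s=True p=True
F((G(q) U (s U p))) holds; first witness at position 0.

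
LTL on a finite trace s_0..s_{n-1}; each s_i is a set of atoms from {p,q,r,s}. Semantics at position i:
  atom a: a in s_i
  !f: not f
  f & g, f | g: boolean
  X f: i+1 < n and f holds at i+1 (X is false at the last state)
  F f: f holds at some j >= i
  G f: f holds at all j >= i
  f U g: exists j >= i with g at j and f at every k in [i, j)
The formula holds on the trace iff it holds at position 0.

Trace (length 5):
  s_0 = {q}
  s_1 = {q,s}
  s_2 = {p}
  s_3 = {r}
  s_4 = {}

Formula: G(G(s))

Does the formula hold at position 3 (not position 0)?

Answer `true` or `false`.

s_0={q}: G(G(s))=False G(s)=False s=False
s_1={q,s}: G(G(s))=False G(s)=False s=True
s_2={p}: G(G(s))=False G(s)=False s=False
s_3={r}: G(G(s))=False G(s)=False s=False
s_4={}: G(G(s))=False G(s)=False s=False
Evaluating at position 3: result = False

Answer: false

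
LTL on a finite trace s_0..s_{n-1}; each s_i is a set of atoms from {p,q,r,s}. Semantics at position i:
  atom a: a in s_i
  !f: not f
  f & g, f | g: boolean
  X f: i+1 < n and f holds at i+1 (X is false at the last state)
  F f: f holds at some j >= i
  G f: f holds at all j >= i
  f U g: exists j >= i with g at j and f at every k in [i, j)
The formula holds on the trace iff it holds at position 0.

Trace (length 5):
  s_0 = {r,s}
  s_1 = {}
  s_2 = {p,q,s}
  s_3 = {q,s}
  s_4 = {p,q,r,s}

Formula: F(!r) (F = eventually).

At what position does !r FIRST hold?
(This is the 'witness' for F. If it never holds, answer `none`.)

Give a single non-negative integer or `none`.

s_0={r,s}: !r=False r=True
s_1={}: !r=True r=False
s_2={p,q,s}: !r=True r=False
s_3={q,s}: !r=True r=False
s_4={p,q,r,s}: !r=False r=True
F(!r) holds; first witness at position 1.

Answer: 1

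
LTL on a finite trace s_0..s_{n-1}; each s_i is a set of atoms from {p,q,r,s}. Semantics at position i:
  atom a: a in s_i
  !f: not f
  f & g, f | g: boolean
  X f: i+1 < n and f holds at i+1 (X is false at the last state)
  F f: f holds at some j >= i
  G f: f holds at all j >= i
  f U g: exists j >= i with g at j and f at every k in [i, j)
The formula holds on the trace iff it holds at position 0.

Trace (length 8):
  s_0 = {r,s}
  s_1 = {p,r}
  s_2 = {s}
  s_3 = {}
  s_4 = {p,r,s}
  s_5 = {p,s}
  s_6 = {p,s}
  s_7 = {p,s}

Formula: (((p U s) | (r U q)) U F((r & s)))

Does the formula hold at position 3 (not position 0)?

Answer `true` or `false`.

Answer: true

Derivation:
s_0={r,s}: (((p U s) | (r U q)) U F((r & s)))=True ((p U s) | (r U q))=True (p U s)=True p=False s=True (r U q)=False r=True q=False F((r & s))=True (r & s)=True
s_1={p,r}: (((p U s) | (r U q)) U F((r & s)))=True ((p U s) | (r U q))=True (p U s)=True p=True s=False (r U q)=False r=True q=False F((r & s))=True (r & s)=False
s_2={s}: (((p U s) | (r U q)) U F((r & s)))=True ((p U s) | (r U q))=True (p U s)=True p=False s=True (r U q)=False r=False q=False F((r & s))=True (r & s)=False
s_3={}: (((p U s) | (r U q)) U F((r & s)))=True ((p U s) | (r U q))=False (p U s)=False p=False s=False (r U q)=False r=False q=False F((r & s))=True (r & s)=False
s_4={p,r,s}: (((p U s) | (r U q)) U F((r & s)))=True ((p U s) | (r U q))=True (p U s)=True p=True s=True (r U q)=False r=True q=False F((r & s))=True (r & s)=True
s_5={p,s}: (((p U s) | (r U q)) U F((r & s)))=False ((p U s) | (r U q))=True (p U s)=True p=True s=True (r U q)=False r=False q=False F((r & s))=False (r & s)=False
s_6={p,s}: (((p U s) | (r U q)) U F((r & s)))=False ((p U s) | (r U q))=True (p U s)=True p=True s=True (r U q)=False r=False q=False F((r & s))=False (r & s)=False
s_7={p,s}: (((p U s) | (r U q)) U F((r & s)))=False ((p U s) | (r U q))=True (p U s)=True p=True s=True (r U q)=False r=False q=False F((r & s))=False (r & s)=False
Evaluating at position 3: result = True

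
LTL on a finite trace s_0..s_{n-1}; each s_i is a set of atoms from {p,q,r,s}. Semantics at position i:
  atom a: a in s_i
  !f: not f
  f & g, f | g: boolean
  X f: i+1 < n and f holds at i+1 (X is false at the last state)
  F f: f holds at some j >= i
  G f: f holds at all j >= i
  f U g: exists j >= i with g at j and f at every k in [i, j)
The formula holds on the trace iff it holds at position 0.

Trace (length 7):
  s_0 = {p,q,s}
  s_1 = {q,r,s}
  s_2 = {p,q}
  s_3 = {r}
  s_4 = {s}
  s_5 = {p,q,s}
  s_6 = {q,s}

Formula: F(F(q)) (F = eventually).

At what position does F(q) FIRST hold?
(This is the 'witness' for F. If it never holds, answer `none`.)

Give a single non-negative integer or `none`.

Answer: 0

Derivation:
s_0={p,q,s}: F(q)=True q=True
s_1={q,r,s}: F(q)=True q=True
s_2={p,q}: F(q)=True q=True
s_3={r}: F(q)=True q=False
s_4={s}: F(q)=True q=False
s_5={p,q,s}: F(q)=True q=True
s_6={q,s}: F(q)=True q=True
F(F(q)) holds; first witness at position 0.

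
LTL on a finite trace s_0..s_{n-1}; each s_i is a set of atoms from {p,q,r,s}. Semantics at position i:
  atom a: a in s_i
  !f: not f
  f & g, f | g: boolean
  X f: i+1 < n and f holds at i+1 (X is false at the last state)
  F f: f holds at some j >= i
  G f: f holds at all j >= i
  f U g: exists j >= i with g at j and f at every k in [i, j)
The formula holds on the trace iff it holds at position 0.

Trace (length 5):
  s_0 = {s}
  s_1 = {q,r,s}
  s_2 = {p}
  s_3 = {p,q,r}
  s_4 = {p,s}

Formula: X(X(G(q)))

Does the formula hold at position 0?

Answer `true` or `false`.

Answer: false

Derivation:
s_0={s}: X(X(G(q)))=False X(G(q))=False G(q)=False q=False
s_1={q,r,s}: X(X(G(q)))=False X(G(q))=False G(q)=False q=True
s_2={p}: X(X(G(q)))=False X(G(q))=False G(q)=False q=False
s_3={p,q,r}: X(X(G(q)))=False X(G(q))=False G(q)=False q=True
s_4={p,s}: X(X(G(q)))=False X(G(q))=False G(q)=False q=False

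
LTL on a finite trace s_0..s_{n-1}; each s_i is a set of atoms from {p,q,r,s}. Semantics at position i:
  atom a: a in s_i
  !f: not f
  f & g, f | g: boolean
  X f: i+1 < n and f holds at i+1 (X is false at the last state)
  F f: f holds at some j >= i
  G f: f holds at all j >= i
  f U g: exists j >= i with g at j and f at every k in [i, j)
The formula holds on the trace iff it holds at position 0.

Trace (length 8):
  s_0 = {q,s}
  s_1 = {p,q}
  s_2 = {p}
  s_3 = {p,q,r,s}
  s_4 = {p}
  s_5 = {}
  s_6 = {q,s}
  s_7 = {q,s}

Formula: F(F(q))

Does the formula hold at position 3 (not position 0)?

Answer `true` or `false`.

Answer: true

Derivation:
s_0={q,s}: F(F(q))=True F(q)=True q=True
s_1={p,q}: F(F(q))=True F(q)=True q=True
s_2={p}: F(F(q))=True F(q)=True q=False
s_3={p,q,r,s}: F(F(q))=True F(q)=True q=True
s_4={p}: F(F(q))=True F(q)=True q=False
s_5={}: F(F(q))=True F(q)=True q=False
s_6={q,s}: F(F(q))=True F(q)=True q=True
s_7={q,s}: F(F(q))=True F(q)=True q=True
Evaluating at position 3: result = True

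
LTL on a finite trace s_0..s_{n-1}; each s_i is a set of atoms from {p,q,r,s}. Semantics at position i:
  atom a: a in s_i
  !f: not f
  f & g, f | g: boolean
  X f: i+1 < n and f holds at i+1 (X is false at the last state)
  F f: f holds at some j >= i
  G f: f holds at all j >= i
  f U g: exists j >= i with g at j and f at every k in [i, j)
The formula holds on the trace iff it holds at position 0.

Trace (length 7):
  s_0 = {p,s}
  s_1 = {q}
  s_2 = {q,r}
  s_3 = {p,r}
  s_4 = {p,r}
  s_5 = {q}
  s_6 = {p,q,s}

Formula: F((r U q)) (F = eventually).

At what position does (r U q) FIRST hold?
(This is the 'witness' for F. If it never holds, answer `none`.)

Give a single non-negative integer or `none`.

Answer: 1

Derivation:
s_0={p,s}: (r U q)=False r=False q=False
s_1={q}: (r U q)=True r=False q=True
s_2={q,r}: (r U q)=True r=True q=True
s_3={p,r}: (r U q)=True r=True q=False
s_4={p,r}: (r U q)=True r=True q=False
s_5={q}: (r U q)=True r=False q=True
s_6={p,q,s}: (r U q)=True r=False q=True
F((r U q)) holds; first witness at position 1.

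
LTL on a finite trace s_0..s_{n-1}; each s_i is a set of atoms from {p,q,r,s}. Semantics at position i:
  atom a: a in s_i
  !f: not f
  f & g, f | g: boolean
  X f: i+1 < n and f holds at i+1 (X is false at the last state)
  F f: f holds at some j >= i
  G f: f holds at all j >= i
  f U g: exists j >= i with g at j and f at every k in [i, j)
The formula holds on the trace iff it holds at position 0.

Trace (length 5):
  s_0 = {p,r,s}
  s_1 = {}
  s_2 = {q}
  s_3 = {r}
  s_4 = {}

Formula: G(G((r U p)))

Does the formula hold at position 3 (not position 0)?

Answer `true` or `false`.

s_0={p,r,s}: G(G((r U p)))=False G((r U p))=False (r U p)=True r=True p=True
s_1={}: G(G((r U p)))=False G((r U p))=False (r U p)=False r=False p=False
s_2={q}: G(G((r U p)))=False G((r U p))=False (r U p)=False r=False p=False
s_3={r}: G(G((r U p)))=False G((r U p))=False (r U p)=False r=True p=False
s_4={}: G(G((r U p)))=False G((r U p))=False (r U p)=False r=False p=False
Evaluating at position 3: result = False

Answer: false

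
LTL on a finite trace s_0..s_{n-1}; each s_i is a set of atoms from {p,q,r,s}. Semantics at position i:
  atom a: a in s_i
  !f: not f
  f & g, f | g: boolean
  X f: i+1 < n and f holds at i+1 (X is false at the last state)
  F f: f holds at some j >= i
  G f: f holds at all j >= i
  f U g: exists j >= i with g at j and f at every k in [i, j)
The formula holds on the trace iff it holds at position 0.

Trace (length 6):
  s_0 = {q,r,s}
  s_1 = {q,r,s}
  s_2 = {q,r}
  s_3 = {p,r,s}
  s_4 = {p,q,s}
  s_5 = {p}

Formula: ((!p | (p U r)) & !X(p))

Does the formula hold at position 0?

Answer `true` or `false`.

Answer: true

Derivation:
s_0={q,r,s}: ((!p | (p U r)) & !X(p))=True (!p | (p U r))=True !p=True p=False (p U r)=True r=True !X(p)=True X(p)=False
s_1={q,r,s}: ((!p | (p U r)) & !X(p))=True (!p | (p U r))=True !p=True p=False (p U r)=True r=True !X(p)=True X(p)=False
s_2={q,r}: ((!p | (p U r)) & !X(p))=False (!p | (p U r))=True !p=True p=False (p U r)=True r=True !X(p)=False X(p)=True
s_3={p,r,s}: ((!p | (p U r)) & !X(p))=False (!p | (p U r))=True !p=False p=True (p U r)=True r=True !X(p)=False X(p)=True
s_4={p,q,s}: ((!p | (p U r)) & !X(p))=False (!p | (p U r))=False !p=False p=True (p U r)=False r=False !X(p)=False X(p)=True
s_5={p}: ((!p | (p U r)) & !X(p))=False (!p | (p U r))=False !p=False p=True (p U r)=False r=False !X(p)=True X(p)=False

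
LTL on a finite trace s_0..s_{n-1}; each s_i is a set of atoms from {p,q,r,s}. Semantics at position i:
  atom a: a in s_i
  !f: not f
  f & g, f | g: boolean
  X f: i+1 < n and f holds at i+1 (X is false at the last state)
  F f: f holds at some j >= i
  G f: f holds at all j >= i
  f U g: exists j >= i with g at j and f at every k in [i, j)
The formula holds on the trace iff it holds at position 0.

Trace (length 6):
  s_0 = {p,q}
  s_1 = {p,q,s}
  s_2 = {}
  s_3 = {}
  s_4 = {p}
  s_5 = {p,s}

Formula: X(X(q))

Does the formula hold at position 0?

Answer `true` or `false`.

Answer: false

Derivation:
s_0={p,q}: X(X(q))=False X(q)=True q=True
s_1={p,q,s}: X(X(q))=False X(q)=False q=True
s_2={}: X(X(q))=False X(q)=False q=False
s_3={}: X(X(q))=False X(q)=False q=False
s_4={p}: X(X(q))=False X(q)=False q=False
s_5={p,s}: X(X(q))=False X(q)=False q=False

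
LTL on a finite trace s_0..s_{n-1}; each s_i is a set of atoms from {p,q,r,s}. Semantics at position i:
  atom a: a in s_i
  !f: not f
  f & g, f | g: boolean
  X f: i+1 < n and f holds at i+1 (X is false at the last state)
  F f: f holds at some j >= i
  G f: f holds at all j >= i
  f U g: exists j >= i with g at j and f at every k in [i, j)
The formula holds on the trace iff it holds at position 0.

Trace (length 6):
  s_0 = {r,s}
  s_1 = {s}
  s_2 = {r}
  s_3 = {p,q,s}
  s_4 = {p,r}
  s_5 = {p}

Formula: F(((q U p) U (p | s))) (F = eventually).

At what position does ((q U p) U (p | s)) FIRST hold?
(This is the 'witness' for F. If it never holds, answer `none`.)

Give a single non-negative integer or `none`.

Answer: 0

Derivation:
s_0={r,s}: ((q U p) U (p | s))=True (q U p)=False q=False p=False (p | s)=True s=True
s_1={s}: ((q U p) U (p | s))=True (q U p)=False q=False p=False (p | s)=True s=True
s_2={r}: ((q U p) U (p | s))=False (q U p)=False q=False p=False (p | s)=False s=False
s_3={p,q,s}: ((q U p) U (p | s))=True (q U p)=True q=True p=True (p | s)=True s=True
s_4={p,r}: ((q U p) U (p | s))=True (q U p)=True q=False p=True (p | s)=True s=False
s_5={p}: ((q U p) U (p | s))=True (q U p)=True q=False p=True (p | s)=True s=False
F(((q U p) U (p | s))) holds; first witness at position 0.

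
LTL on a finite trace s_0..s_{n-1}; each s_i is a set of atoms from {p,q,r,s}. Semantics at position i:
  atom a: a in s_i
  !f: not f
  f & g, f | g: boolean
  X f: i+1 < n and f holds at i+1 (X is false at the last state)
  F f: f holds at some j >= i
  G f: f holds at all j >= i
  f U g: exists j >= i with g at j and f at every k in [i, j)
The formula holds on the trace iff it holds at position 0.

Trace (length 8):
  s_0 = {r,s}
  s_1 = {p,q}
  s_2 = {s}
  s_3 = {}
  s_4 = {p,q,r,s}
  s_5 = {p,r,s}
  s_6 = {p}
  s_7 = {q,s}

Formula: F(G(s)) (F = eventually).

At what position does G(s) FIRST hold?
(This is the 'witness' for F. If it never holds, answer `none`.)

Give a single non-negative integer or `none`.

Answer: 7

Derivation:
s_0={r,s}: G(s)=False s=True
s_1={p,q}: G(s)=False s=False
s_2={s}: G(s)=False s=True
s_3={}: G(s)=False s=False
s_4={p,q,r,s}: G(s)=False s=True
s_5={p,r,s}: G(s)=False s=True
s_6={p}: G(s)=False s=False
s_7={q,s}: G(s)=True s=True
F(G(s)) holds; first witness at position 7.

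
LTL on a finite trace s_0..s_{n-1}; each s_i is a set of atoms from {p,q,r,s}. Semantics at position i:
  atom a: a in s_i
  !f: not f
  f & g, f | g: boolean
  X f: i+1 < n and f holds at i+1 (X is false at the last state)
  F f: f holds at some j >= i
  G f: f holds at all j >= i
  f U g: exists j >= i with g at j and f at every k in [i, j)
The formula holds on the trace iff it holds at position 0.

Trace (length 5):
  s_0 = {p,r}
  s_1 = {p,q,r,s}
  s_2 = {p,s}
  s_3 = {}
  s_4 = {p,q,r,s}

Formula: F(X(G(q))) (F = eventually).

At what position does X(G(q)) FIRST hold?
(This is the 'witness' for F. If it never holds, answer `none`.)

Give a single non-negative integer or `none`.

Answer: 3

Derivation:
s_0={p,r}: X(G(q))=False G(q)=False q=False
s_1={p,q,r,s}: X(G(q))=False G(q)=False q=True
s_2={p,s}: X(G(q))=False G(q)=False q=False
s_3={}: X(G(q))=True G(q)=False q=False
s_4={p,q,r,s}: X(G(q))=False G(q)=True q=True
F(X(G(q))) holds; first witness at position 3.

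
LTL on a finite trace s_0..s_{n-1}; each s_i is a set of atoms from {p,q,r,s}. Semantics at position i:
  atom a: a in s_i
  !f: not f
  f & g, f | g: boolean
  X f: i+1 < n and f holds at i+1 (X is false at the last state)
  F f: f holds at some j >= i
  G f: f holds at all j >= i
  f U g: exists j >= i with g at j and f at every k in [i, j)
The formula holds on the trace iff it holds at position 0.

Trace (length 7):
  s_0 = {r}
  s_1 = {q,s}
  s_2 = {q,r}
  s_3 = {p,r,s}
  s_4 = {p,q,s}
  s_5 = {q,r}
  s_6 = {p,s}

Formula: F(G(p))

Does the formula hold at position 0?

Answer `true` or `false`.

s_0={r}: F(G(p))=True G(p)=False p=False
s_1={q,s}: F(G(p))=True G(p)=False p=False
s_2={q,r}: F(G(p))=True G(p)=False p=False
s_3={p,r,s}: F(G(p))=True G(p)=False p=True
s_4={p,q,s}: F(G(p))=True G(p)=False p=True
s_5={q,r}: F(G(p))=True G(p)=False p=False
s_6={p,s}: F(G(p))=True G(p)=True p=True

Answer: true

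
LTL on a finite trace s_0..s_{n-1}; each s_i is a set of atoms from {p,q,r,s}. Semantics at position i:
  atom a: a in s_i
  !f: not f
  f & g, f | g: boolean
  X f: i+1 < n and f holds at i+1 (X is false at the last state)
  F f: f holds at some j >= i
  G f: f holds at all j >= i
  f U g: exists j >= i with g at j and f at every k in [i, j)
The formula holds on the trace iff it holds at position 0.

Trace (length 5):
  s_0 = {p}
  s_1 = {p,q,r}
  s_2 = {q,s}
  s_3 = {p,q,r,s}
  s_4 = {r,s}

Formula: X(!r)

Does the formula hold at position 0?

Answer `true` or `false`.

s_0={p}: X(!r)=False !r=True r=False
s_1={p,q,r}: X(!r)=True !r=False r=True
s_2={q,s}: X(!r)=False !r=True r=False
s_3={p,q,r,s}: X(!r)=False !r=False r=True
s_4={r,s}: X(!r)=False !r=False r=True

Answer: false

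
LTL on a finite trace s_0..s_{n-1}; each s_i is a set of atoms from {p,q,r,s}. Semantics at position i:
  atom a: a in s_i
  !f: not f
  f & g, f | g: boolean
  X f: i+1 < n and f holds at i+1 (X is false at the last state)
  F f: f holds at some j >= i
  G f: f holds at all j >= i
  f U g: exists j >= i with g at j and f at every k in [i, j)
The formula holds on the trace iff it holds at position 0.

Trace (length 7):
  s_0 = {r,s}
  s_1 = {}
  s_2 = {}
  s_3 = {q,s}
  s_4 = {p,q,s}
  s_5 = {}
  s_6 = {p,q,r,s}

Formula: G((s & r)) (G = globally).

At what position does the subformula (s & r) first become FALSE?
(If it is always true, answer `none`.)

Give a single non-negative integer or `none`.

s_0={r,s}: (s & r)=True s=True r=True
s_1={}: (s & r)=False s=False r=False
s_2={}: (s & r)=False s=False r=False
s_3={q,s}: (s & r)=False s=True r=False
s_4={p,q,s}: (s & r)=False s=True r=False
s_5={}: (s & r)=False s=False r=False
s_6={p,q,r,s}: (s & r)=True s=True r=True
G((s & r)) holds globally = False
First violation at position 1.

Answer: 1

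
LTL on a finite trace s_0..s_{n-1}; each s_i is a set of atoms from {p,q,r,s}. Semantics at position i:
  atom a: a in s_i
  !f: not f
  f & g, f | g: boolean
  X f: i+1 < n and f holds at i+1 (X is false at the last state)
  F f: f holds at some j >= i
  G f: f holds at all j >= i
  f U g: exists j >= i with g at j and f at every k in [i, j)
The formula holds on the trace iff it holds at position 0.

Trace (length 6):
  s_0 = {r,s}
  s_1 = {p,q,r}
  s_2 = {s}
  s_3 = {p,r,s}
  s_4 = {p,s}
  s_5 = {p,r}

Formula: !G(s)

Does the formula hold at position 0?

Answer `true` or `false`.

s_0={r,s}: !G(s)=True G(s)=False s=True
s_1={p,q,r}: !G(s)=True G(s)=False s=False
s_2={s}: !G(s)=True G(s)=False s=True
s_3={p,r,s}: !G(s)=True G(s)=False s=True
s_4={p,s}: !G(s)=True G(s)=False s=True
s_5={p,r}: !G(s)=True G(s)=False s=False

Answer: true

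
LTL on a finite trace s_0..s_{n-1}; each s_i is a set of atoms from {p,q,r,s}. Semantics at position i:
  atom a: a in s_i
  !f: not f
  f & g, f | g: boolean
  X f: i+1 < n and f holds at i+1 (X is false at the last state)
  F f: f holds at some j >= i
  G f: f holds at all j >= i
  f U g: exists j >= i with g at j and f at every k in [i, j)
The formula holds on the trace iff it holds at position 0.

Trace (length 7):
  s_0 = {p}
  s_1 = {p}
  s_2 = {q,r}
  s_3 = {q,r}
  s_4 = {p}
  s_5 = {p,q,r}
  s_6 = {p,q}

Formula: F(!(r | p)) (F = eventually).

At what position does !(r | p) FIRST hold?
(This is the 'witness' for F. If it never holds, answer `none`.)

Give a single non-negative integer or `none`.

Answer: none

Derivation:
s_0={p}: !(r | p)=False (r | p)=True r=False p=True
s_1={p}: !(r | p)=False (r | p)=True r=False p=True
s_2={q,r}: !(r | p)=False (r | p)=True r=True p=False
s_3={q,r}: !(r | p)=False (r | p)=True r=True p=False
s_4={p}: !(r | p)=False (r | p)=True r=False p=True
s_5={p,q,r}: !(r | p)=False (r | p)=True r=True p=True
s_6={p,q}: !(r | p)=False (r | p)=True r=False p=True
F(!(r | p)) does not hold (no witness exists).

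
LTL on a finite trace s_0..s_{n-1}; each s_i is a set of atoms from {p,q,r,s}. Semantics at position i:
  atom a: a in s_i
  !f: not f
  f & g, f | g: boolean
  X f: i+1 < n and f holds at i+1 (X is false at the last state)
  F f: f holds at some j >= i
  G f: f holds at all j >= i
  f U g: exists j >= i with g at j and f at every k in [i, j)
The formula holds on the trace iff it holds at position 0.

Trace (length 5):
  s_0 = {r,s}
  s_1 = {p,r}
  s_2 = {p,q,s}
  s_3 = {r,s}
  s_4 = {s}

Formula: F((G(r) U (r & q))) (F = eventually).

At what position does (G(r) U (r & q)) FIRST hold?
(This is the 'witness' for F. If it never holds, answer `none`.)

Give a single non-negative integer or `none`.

s_0={r,s}: (G(r) U (r & q))=False G(r)=False r=True (r & q)=False q=False
s_1={p,r}: (G(r) U (r & q))=False G(r)=False r=True (r & q)=False q=False
s_2={p,q,s}: (G(r) U (r & q))=False G(r)=False r=False (r & q)=False q=True
s_3={r,s}: (G(r) U (r & q))=False G(r)=False r=True (r & q)=False q=False
s_4={s}: (G(r) U (r & q))=False G(r)=False r=False (r & q)=False q=False
F((G(r) U (r & q))) does not hold (no witness exists).

Answer: none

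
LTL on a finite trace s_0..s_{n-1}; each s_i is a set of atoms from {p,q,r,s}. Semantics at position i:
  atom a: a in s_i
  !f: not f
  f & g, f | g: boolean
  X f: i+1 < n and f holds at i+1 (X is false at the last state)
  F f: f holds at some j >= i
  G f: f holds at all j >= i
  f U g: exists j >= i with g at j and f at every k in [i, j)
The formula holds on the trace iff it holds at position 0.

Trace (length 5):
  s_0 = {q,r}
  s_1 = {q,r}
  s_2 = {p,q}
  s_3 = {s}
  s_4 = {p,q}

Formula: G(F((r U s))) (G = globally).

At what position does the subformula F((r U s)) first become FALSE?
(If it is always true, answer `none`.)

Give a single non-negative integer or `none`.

s_0={q,r}: F((r U s))=True (r U s)=False r=True s=False
s_1={q,r}: F((r U s))=True (r U s)=False r=True s=False
s_2={p,q}: F((r U s))=True (r U s)=False r=False s=False
s_3={s}: F((r U s))=True (r U s)=True r=False s=True
s_4={p,q}: F((r U s))=False (r U s)=False r=False s=False
G(F((r U s))) holds globally = False
First violation at position 4.

Answer: 4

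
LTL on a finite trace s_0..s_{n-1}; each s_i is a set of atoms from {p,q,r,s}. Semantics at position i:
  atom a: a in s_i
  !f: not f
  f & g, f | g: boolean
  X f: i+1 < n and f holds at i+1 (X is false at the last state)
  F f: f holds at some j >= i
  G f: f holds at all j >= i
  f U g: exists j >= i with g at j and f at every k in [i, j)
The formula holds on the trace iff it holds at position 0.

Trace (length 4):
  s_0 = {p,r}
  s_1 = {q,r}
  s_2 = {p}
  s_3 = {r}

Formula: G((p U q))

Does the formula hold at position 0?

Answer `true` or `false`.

Answer: false

Derivation:
s_0={p,r}: G((p U q))=False (p U q)=True p=True q=False
s_1={q,r}: G((p U q))=False (p U q)=True p=False q=True
s_2={p}: G((p U q))=False (p U q)=False p=True q=False
s_3={r}: G((p U q))=False (p U q)=False p=False q=False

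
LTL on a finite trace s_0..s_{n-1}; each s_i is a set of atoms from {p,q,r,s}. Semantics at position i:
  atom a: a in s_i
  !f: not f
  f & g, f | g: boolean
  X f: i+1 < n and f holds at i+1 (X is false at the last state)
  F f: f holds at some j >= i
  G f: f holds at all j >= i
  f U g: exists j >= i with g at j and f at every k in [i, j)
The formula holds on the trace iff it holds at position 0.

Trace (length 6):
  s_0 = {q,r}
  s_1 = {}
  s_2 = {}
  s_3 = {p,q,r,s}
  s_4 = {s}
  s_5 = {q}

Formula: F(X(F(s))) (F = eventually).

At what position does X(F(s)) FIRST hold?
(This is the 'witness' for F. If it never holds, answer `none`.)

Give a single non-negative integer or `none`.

s_0={q,r}: X(F(s))=True F(s)=True s=False
s_1={}: X(F(s))=True F(s)=True s=False
s_2={}: X(F(s))=True F(s)=True s=False
s_3={p,q,r,s}: X(F(s))=True F(s)=True s=True
s_4={s}: X(F(s))=False F(s)=True s=True
s_5={q}: X(F(s))=False F(s)=False s=False
F(X(F(s))) holds; first witness at position 0.

Answer: 0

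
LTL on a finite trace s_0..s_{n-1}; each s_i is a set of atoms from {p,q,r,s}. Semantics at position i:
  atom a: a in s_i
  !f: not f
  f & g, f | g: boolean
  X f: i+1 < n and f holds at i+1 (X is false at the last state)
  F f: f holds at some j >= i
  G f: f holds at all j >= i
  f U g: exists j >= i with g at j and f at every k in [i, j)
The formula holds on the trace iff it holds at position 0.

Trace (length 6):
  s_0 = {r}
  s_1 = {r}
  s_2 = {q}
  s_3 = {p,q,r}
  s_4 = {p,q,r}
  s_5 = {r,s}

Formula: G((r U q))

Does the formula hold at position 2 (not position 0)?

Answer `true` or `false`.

s_0={r}: G((r U q))=False (r U q)=True r=True q=False
s_1={r}: G((r U q))=False (r U q)=True r=True q=False
s_2={q}: G((r U q))=False (r U q)=True r=False q=True
s_3={p,q,r}: G((r U q))=False (r U q)=True r=True q=True
s_4={p,q,r}: G((r U q))=False (r U q)=True r=True q=True
s_5={r,s}: G((r U q))=False (r U q)=False r=True q=False
Evaluating at position 2: result = False

Answer: false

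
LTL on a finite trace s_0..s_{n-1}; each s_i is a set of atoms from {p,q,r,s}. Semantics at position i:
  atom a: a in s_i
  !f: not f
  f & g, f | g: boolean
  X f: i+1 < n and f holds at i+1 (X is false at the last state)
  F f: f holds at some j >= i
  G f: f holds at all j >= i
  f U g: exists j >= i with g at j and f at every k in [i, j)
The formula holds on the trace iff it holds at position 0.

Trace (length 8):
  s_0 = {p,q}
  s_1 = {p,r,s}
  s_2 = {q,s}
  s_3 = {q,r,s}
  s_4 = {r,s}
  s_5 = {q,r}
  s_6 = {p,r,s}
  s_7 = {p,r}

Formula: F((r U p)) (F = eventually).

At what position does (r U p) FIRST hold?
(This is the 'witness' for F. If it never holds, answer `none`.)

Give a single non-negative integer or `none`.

s_0={p,q}: (r U p)=True r=False p=True
s_1={p,r,s}: (r U p)=True r=True p=True
s_2={q,s}: (r U p)=False r=False p=False
s_3={q,r,s}: (r U p)=True r=True p=False
s_4={r,s}: (r U p)=True r=True p=False
s_5={q,r}: (r U p)=True r=True p=False
s_6={p,r,s}: (r U p)=True r=True p=True
s_7={p,r}: (r U p)=True r=True p=True
F((r U p)) holds; first witness at position 0.

Answer: 0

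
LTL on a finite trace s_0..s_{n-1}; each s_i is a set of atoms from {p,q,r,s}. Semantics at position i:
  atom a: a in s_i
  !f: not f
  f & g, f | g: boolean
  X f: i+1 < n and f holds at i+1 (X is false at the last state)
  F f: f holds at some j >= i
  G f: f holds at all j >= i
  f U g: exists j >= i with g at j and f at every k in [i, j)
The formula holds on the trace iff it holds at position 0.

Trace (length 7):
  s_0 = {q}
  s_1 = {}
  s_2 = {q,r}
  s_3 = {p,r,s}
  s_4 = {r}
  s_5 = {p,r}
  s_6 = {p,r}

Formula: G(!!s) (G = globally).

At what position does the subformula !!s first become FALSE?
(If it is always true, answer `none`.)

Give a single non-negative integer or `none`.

s_0={q}: !!s=False !s=True s=False
s_1={}: !!s=False !s=True s=False
s_2={q,r}: !!s=False !s=True s=False
s_3={p,r,s}: !!s=True !s=False s=True
s_4={r}: !!s=False !s=True s=False
s_5={p,r}: !!s=False !s=True s=False
s_6={p,r}: !!s=False !s=True s=False
G(!!s) holds globally = False
First violation at position 0.

Answer: 0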